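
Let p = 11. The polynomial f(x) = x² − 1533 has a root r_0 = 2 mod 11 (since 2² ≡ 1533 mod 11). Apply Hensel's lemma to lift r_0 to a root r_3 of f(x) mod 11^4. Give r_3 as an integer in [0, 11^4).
r_3 = 9671 (mod 14641)

Hensel's recurrence: r_{i+1} = r_i − f(r_i)·(f′(r_i))^{-1} mod 11^{i+2}, with f′(x) = 2x. Iterate:
  r_0 = 2 (mod 11)
  r_1 = 112 (mod 121)
  r_2 = 354 (mod 1331)
  r_3 = 9671 (mod 14641)
Final: r_3 = 9671, and one checks f(r_3) ≡ 0 mod 11^4.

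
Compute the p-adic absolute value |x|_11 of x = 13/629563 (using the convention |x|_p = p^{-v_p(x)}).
|13/629563|_11 = 14641

Step 1 — compute v_11(x) by factoring powers of 11 out of the numerator and denominator: v_11(13/629563) = -4. Step 2 — apply |x|_p = p^{-v_p(x)} = 11^{4} = 14641.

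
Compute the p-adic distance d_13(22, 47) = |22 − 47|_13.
d_13(22, 47) = 1

Step 1 — x − y = 22 − 47 = -25. Step 2 — v_13(-25) = 0 (factor: -25 = −(13^0 · 25); the sign does not affect v_p). Step 3 — |x − y|_13 = 13^{0} = 1.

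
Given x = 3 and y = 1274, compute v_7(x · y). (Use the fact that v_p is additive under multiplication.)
v_7(3822) = 2

v_p(x) = 0 (factor: 3 = 7^0 · 3); v_p(y) = 2 (factor: 1274 = 7^2 · 26). Additivity: v_p(xy) = v_p(x) + v_p(y) = 0 + 2 = 2. (Direct check: xy = 3822 = 7^2 · (78).)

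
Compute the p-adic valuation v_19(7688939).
v_19(7688939) = 4

v_19(n) is the largest exponent k such that 19^k divides n. Factor out: 7688939 = 19^4 · 59. (Sign doesn't affect v_p.) So v_19(7688939) = 4.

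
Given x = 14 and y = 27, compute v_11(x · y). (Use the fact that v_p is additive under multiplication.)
v_11(378) = 0

v_p(x) = 0 (factor: 14 = 11^0 · 14); v_p(y) = 0 (factor: 27 = 11^0 · 27). Additivity: v_p(xy) = v_p(x) + v_p(y) = 0 + 0 = 0. (Direct check: xy = 378 = 11^0 · (378).)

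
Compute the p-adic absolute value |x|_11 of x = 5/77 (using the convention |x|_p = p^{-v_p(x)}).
|5/77|_11 = 11

Step 1 — compute v_11(x) by factoring powers of 11 out of the numerator and denominator: v_11(5/77) = -1. Step 2 — apply |x|_p = p^{-v_p(x)} = 11^{1} = 11.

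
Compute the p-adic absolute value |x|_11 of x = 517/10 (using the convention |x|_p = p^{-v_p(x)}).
|517/10|_11 = 1/11

Step 1 — compute v_11(x) by factoring powers of 11 out of the numerator and denominator: v_11(517/10) = 1. Step 2 — apply |x|_p = p^{-v_p(x)} = 11^{-1} = 1/11.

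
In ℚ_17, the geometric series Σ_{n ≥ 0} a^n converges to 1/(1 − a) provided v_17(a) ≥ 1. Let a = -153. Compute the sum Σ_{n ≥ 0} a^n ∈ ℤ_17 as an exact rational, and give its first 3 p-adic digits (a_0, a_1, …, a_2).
Σ a^n = 1/(1 − a) = 1/154;  first 3 digits = (1, 8, 12)

v_17(a) = 1 ≥ 1, so the series converges in ℤ_17 to 1/(1 − a) = 1/(1 − (-153)) = 1/154. Expand this rational in ℤ_17: compute digits iteratively via d_i = x_i mod 17, x_{i+1} = (x_i − d_i)/17. The first 3 digits are (1, 8, 12).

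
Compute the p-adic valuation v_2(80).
v_2(80) = 4

v_2(n) is the largest exponent k such that 2^k divides n. Factor out: 80 = 2^4 · 5. (Sign doesn't affect v_p.) So v_2(80) = 4.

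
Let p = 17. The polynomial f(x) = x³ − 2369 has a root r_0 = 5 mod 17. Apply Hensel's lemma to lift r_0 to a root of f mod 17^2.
r_1 = 243 (mod 289)

Hensel: r_{i+1} = r_i − f(r_i)/f′(r_i) mod 17^{i+2}, where f′(x) = 3x². Iterate:
  r_0 = 5 (mod 17)
  r_1 = 243 (mod 289)
Final: r = 243 with f(r) ≡ 0 mod 17^2.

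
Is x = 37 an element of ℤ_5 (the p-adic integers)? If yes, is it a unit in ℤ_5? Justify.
x ∈ ℤ_5^× (unit); v_5(x) = 0

ℤ_5 = {x ∈ ℚ_5 : v_5(x) ≥ 0} and ℤ_5^× = {x ∈ ℤ_5 : v_5(x) = 0}. Here v_5(37) = v_5(num) − v_5(den) = 0; compare against these criteria.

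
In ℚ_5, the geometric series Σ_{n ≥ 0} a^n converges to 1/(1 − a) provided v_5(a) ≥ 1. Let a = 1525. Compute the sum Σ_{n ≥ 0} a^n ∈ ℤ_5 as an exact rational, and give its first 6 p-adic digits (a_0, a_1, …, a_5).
Σ a^n = 1/(1 − a) = -1/1524;  first 6 digits = (1, 0, 1, 2, 3, 4)

v_5(a) = 2 ≥ 1, so the series converges in ℤ_5 to 1/(1 − a) = 1/(1 − 1525) = -1/1524. Expand this rational in ℤ_5: compute digits iteratively via d_i = x_i mod 5, x_{i+1} = (x_i − d_i)/5. The first 6 digits are (1, 0, 1, 2, 3, 4).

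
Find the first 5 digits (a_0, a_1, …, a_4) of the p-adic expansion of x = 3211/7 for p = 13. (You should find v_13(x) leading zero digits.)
(a_0, …, a_4) = (0, 0, 12, 3, 9)

v_13(3211/7) = 2, so a_0 = ... = a_1 = 0. Factor out: x = 13^2 · u with u = 19/7 a unit in ℤ_13. Expand u iteratively via a_{v+i} = u_i mod 13, u_{i+1} = (u_i − a_{v+i})/13:
  u_0 = 19/7;  a_2 = 12;  u_1 = (u_0 − 12)/13 = -5/7
  u_1 = -5/7;  a_3 = 3;  u_2 = (u_1 − 3)/13 = -2/7
  u_2 = -2/7;  a_4 = 9;  u_3 = (u_2 − 9)/13 = -5/7
Digits: (0, 0, 12, 3, 9).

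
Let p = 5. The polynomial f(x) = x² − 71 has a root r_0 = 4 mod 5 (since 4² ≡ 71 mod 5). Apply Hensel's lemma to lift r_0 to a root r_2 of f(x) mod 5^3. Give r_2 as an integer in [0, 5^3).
r_2 = 14 (mod 125)

Hensel's recurrence: r_{i+1} = r_i − f(r_i)·(f′(r_i))^{-1} mod 5^{i+2}, with f′(x) = 2x. Iterate:
  r_0 = 4 (mod 5)
  r_1 = 14 (mod 25)
  r_2 = 14 (mod 125)
Final: r_2 = 14, and one checks f(r_2) ≡ 0 mod 5^3.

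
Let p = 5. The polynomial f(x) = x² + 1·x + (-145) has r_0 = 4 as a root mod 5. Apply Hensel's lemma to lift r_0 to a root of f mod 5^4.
r_3 = 504 (mod 625)

Hensel: r_{i+1} = r_i − f(r_i)·(f′(r_i))^{-1} mod 5^{i+2}, f′(x) = 2x + 1. Iterate:
  r_0 = 4 (mod 5)
  r_1 = 4 (mod 25)
  r_2 = 4 (mod 125)
  r_3 = 504 (mod 625)
Final: r = 504 satisfies f(r) ≡ 0 mod 5^4.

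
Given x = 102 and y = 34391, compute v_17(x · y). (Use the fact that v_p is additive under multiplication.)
v_17(3507882) = 4

v_p(x) = 1 (factor: 102 = 17^1 · 6); v_p(y) = 3 (factor: 34391 = 17^3 · 7). Additivity: v_p(xy) = v_p(x) + v_p(y) = 1 + 3 = 4. (Direct check: xy = 3507882 = 17^4 · (42).)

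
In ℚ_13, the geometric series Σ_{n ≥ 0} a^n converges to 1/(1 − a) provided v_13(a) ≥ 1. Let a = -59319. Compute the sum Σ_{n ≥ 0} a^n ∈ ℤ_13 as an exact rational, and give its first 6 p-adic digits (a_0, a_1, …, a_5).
Σ a^n = 1/(1 − a) = 1/59320;  first 6 digits = (1, 0, 0, 12, 10, 12)

v_13(a) = 3 ≥ 1, so the series converges in ℤ_13 to 1/(1 − a) = 1/(1 − (-59319)) = 1/59320. Expand this rational in ℤ_13: compute digits iteratively via d_i = x_i mod 13, x_{i+1} = (x_i − d_i)/13. The first 6 digits are (1, 0, 0, 12, 10, 12).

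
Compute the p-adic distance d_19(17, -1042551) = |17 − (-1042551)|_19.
d_19(17, -1042551) = 1/130321

Step 1 — x − y = 17 − (-1042551) = 1042568. Step 2 — v_19(1042568) = 4 (factor: 1042568 = (19^4 · 8); the sign does not affect v_p). Step 3 — |x − y|_19 = 19^{-4} = 1/130321.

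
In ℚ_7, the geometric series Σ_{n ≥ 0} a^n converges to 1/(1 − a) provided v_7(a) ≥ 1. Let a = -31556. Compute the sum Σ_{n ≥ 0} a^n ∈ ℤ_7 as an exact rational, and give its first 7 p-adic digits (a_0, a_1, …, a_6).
Σ a^n = 1/(1 − a) = 1/31557;  first 7 digits = (1, 0, 0, 6, 0, 5, 0)

v_7(a) = 3 ≥ 1, so the series converges in ℤ_7 to 1/(1 − a) = 1/(1 − (-31556)) = 1/31557. Expand this rational in ℤ_7: compute digits iteratively via d_i = x_i mod 7, x_{i+1} = (x_i − d_i)/7. The first 7 digits are (1, 0, 0, 6, 0, 5, 0).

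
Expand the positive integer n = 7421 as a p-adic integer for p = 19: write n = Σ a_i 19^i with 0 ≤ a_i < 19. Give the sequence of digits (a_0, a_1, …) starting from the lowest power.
(a_0, a_1, …) = (11, 10, 1, 1)

Repeated division by 19 gives the digits low-to-high: 7421 = 11 + 10·19^1 + 1·19^2 + 1·19^3. Digit sequence: (11, 10, 1, 1).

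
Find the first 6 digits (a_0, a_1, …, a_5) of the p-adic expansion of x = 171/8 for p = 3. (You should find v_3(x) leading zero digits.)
(a_0, …, a_5) = (0, 0, 2, 2, 2, 1)

v_3(171/8) = 2, so a_0 = ... = a_1 = 0. Factor out: x = 3^2 · u with u = 19/8 a unit in ℤ_3. Expand u iteratively via a_{v+i} = u_i mod 3, u_{i+1} = (u_i − a_{v+i})/3:
  u_0 = 19/8;  a_2 = 2;  u_1 = (u_0 − 2)/3 = 1/8
  u_1 = 1/8;  a_3 = 2;  u_2 = (u_1 − 2)/3 = -5/8
  u_2 = -5/8;  a_4 = 2;  u_3 = (u_2 − 2)/3 = -7/8
  u_3 = -7/8;  a_5 = 1;  u_4 = (u_3 − 1)/3 = -5/8
Digits: (0, 0, 2, 2, 2, 1).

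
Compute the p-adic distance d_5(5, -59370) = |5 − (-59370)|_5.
d_5(5, -59370) = 1/3125

Step 1 — x − y = 5 − (-59370) = 59375. Step 2 — v_5(59375) = 5 (factor: 59375 = (5^5 · 19); the sign does not affect v_p). Step 3 — |x − y|_5 = 5^{-5} = 1/3125.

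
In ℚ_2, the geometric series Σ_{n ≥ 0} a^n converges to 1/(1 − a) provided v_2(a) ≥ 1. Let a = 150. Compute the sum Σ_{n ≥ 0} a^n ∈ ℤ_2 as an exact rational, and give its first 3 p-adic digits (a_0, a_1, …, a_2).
Σ a^n = 1/(1 − a) = -1/149;  first 3 digits = (1, 1, 0)

v_2(a) = 1 ≥ 1, so the series converges in ℤ_2 to 1/(1 − a) = 1/(1 − 150) = -1/149. Expand this rational in ℤ_2: compute digits iteratively via d_i = x_i mod 2, x_{i+1} = (x_i − d_i)/2. The first 3 digits are (1, 1, 0).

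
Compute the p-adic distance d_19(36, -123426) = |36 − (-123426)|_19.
d_19(36, -123426) = 1/6859

Step 1 — x − y = 36 − (-123426) = 123462. Step 2 — v_19(123462) = 3 (factor: 123462 = (19^3 · 18); the sign does not affect v_p). Step 3 — |x − y|_19 = 19^{-3} = 1/6859.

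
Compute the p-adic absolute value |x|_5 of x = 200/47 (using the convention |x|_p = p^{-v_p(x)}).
|200/47|_5 = 1/25

Step 1 — compute v_5(x) by factoring powers of 5 out of the numerator and denominator: v_5(200/47) = 2. Step 2 — apply |x|_p = p^{-v_p(x)} = 5^{-2} = 1/25.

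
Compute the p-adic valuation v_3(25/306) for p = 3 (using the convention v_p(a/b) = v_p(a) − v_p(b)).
v_3(25/306) = -2

Factor powers of 3 from the numerator and denominator of the reduced fraction: 25 = 3^0 · 25 and 306 = 3^2 · 34. Apply v_p(a/b) = v_p(a) − v_p(b): v_3(25/306) = 0 − 2 = -2.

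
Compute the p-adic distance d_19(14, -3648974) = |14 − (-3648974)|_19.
d_19(14, -3648974) = 1/130321

Step 1 — x − y = 14 − (-3648974) = 3648988. Step 2 — v_19(3648988) = 4 (factor: 3648988 = (19^4 · 28); the sign does not affect v_p). Step 3 — |x − y|_19 = 19^{-4} = 1/130321.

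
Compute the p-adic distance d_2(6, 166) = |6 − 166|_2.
d_2(6, 166) = 1/32

Step 1 — x − y = 6 − 166 = -160. Step 2 — v_2(-160) = 5 (factor: -160 = −(2^5 · 5); the sign does not affect v_p). Step 3 — |x − y|_2 = 2^{-5} = 1/32.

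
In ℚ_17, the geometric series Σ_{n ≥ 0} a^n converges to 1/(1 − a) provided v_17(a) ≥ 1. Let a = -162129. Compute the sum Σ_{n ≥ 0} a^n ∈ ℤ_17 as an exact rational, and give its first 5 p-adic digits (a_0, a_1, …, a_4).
Σ a^n = 1/(1 − a) = 1/162130;  first 5 digits = (1, 0, 0, 1, 15)

v_17(a) = 3 ≥ 1, so the series converges in ℤ_17 to 1/(1 − a) = 1/(1 − (-162129)) = 1/162130. Expand this rational in ℤ_17: compute digits iteratively via d_i = x_i mod 17, x_{i+1} = (x_i − d_i)/17. The first 5 digits are (1, 0, 0, 1, 15).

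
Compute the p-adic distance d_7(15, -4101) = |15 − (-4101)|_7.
d_7(15, -4101) = 1/343

Step 1 — x − y = 15 − (-4101) = 4116. Step 2 — v_7(4116) = 3 (factor: 4116 = (7^3 · 12); the sign does not affect v_p). Step 3 — |x − y|_7 = 7^{-3} = 1/343.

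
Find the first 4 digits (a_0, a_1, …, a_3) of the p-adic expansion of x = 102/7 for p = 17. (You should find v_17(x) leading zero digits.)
(a_0, …, a_3) = (0, 13, 9, 14)

v_17(102/7) = 1, so a_0 = ... = a_0 = 0. Factor out: x = 17^1 · u with u = 6/7 a unit in ℤ_17. Expand u iteratively via a_{v+i} = u_i mod 17, u_{i+1} = (u_i − a_{v+i})/17:
  u_0 = 6/7;  a_1 = 13;  u_1 = (u_0 − 13)/17 = -5/7
  u_1 = -5/7;  a_2 = 9;  u_2 = (u_1 − 9)/17 = -4/7
  u_2 = -4/7;  a_3 = 14;  u_3 = (u_2 − 14)/17 = -6/7
Digits: (0, 13, 9, 14).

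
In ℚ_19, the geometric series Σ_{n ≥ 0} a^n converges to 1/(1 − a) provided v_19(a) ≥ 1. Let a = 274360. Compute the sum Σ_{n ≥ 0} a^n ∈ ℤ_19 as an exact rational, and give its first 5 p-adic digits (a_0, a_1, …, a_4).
Σ a^n = 1/(1 − a) = -1/274359;  first 5 digits = (1, 0, 0, 2, 2)

v_19(a) = 3 ≥ 1, so the series converges in ℤ_19 to 1/(1 − a) = 1/(1 − 274360) = -1/274359. Expand this rational in ℤ_19: compute digits iteratively via d_i = x_i mod 19, x_{i+1} = (x_i − d_i)/19. The first 5 digits are (1, 0, 0, 2, 2).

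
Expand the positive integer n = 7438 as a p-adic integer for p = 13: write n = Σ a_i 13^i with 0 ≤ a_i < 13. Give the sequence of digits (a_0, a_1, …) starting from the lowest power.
(a_0, a_1, …) = (2, 0, 5, 3)

Repeated division by 13 gives the digits low-to-high: 7438 = 2 + 5·13^2 + 3·13^3. Digit sequence: (2, 0, 5, 3).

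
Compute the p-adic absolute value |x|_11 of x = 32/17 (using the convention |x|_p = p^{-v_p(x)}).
|32/17|_11 = 1

Step 1 — compute v_11(x) by factoring powers of 11 out of the numerator and denominator: v_11(32/17) = 0. Step 2 — apply |x|_p = p^{-v_p(x)} = 11^{0} = 1.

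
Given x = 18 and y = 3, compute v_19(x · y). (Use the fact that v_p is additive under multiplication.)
v_19(54) = 0

v_p(x) = 0 (factor: 18 = 19^0 · 18); v_p(y) = 0 (factor: 3 = 19^0 · 3). Additivity: v_p(xy) = v_p(x) + v_p(y) = 0 + 0 = 0. (Direct check: xy = 54 = 19^0 · (54).)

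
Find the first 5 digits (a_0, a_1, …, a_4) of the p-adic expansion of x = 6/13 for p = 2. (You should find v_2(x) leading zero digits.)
(a_0, …, a_4) = (0, 1, 1, 1, 1)

v_2(6/13) = 1, so a_0 = ... = a_0 = 0. Factor out: x = 2^1 · u with u = 3/13 a unit in ℤ_2. Expand u iteratively via a_{v+i} = u_i mod 2, u_{i+1} = (u_i − a_{v+i})/2:
  u_0 = 3/13;  a_1 = 1;  u_1 = (u_0 − 1)/2 = -5/13
  u_1 = -5/13;  a_2 = 1;  u_2 = (u_1 − 1)/2 = -9/13
  u_2 = -9/13;  a_3 = 1;  u_3 = (u_2 − 1)/2 = -11/13
  u_3 = -11/13;  a_4 = 1;  u_4 = (u_3 − 1)/2 = -12/13
Digits: (0, 1, 1, 1, 1).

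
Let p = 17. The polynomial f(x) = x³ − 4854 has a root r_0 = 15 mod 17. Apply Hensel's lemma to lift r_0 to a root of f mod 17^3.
r_2 = 3534 (mod 4913)

Hensel: r_{i+1} = r_i − f(r_i)/f′(r_i) mod 17^{i+2}, where f′(x) = 3x². Iterate:
  r_0 = 15 (mod 17)
  r_1 = 66 (mod 289)
  r_2 = 3534 (mod 4913)
Final: r = 3534 with f(r) ≡ 0 mod 17^3.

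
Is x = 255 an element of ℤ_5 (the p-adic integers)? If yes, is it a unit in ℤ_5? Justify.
x ∈ ℤ_5 but not a unit; v_5(x) = 1 > 0

ℤ_5 = {x ∈ ℚ_5 : v_5(x) ≥ 0} and ℤ_5^× = {x ∈ ℤ_5 : v_5(x) = 0}. Here v_5(255) = v_5(num) − v_5(den) = 1; compare against these criteria.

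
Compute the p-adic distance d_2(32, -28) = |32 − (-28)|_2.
d_2(32, -28) = 1/4

Step 1 — x − y = 32 − (-28) = 60. Step 2 — v_2(60) = 2 (factor: 60 = (2^2 · 15); the sign does not affect v_p). Step 3 — |x − y|_2 = 2^{-2} = 1/4.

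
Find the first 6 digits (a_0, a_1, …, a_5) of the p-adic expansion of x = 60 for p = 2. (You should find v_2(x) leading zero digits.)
(a_0, …, a_5) = (0, 0, 1, 1, 1, 1)

v_2(60) = 2, so a_0 = ... = a_1 = 0. Factor out: x = 2^2 · u with u = 15 a unit in ℤ_2. Expand u iteratively via a_{v+i} = u_i mod 2, u_{i+1} = (u_i − a_{v+i})/2:
  u_0 = 15;  a_2 = 1;  u_1 = (u_0 − 1)/2 = 7
  u_1 = 7;  a_3 = 1;  u_2 = (u_1 − 1)/2 = 3
  u_2 = 3;  a_4 = 1;  u_3 = (u_2 − 1)/2 = 1
  u_3 = 1;  a_5 = 1;  u_4 = (u_3 − 1)/2 = 0
Digits: (0, 0, 1, 1, 1, 1).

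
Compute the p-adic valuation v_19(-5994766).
v_19(-5994766) = 4

v_19(n) is the largest exponent k such that 19^k divides n. Factor out: -5994766 = -19^4 · 46. (Sign doesn't affect v_p.) So v_19(-5994766) = 4.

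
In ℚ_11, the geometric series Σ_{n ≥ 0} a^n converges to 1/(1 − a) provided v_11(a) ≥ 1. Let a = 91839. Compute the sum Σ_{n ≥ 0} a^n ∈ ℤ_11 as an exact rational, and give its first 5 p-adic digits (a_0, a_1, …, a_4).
Σ a^n = 1/(1 − a) = -1/91838;  first 5 digits = (1, 0, 0, 3, 6)

v_11(a) = 3 ≥ 1, so the series converges in ℤ_11 to 1/(1 − a) = 1/(1 − 91839) = -1/91838. Expand this rational in ℤ_11: compute digits iteratively via d_i = x_i mod 11, x_{i+1} = (x_i − d_i)/11. The first 5 digits are (1, 0, 0, 3, 6).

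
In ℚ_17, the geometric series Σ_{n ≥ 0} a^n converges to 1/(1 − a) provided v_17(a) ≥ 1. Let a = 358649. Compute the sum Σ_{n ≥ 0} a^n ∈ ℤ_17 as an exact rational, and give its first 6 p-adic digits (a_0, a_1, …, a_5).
Σ a^n = 1/(1 − a) = -1/358648;  first 6 digits = (1, 0, 0, 5, 4, 0)

v_17(a) = 3 ≥ 1, so the series converges in ℤ_17 to 1/(1 − a) = 1/(1 − 358649) = -1/358648. Expand this rational in ℤ_17: compute digits iteratively via d_i = x_i mod 17, x_{i+1} = (x_i − d_i)/17. The first 6 digits are (1, 0, 0, 5, 4, 0).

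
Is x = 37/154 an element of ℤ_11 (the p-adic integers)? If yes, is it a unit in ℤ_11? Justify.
x ∉ ℤ_11 (v_11(x) = -1 < 0)

ℤ_11 = {x ∈ ℚ_11 : v_11(x) ≥ 0} and ℤ_11^× = {x ∈ ℤ_11 : v_11(x) = 0}. Here v_11(37/154) = v_11(num) − v_11(den) = -1; compare against these criteria.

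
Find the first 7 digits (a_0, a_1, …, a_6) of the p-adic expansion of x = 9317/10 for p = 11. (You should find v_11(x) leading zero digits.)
(a_0, …, a_6) = (0, 0, 0, 4, 3, 3, 3)

v_11(9317/10) = 3, so a_0 = ... = a_2 = 0. Factor out: x = 11^3 · u with u = 7/10 a unit in ℤ_11. Expand u iteratively via a_{v+i} = u_i mod 11, u_{i+1} = (u_i − a_{v+i})/11:
  u_0 = 7/10;  a_3 = 4;  u_1 = (u_0 − 4)/11 = -3/10
  u_1 = -3/10;  a_4 = 3;  u_2 = (u_1 − 3)/11 = -3/10
  u_2 = -3/10;  a_5 = 3;  u_3 = (u_2 − 3)/11 = -3/10
  u_3 = -3/10;  a_6 = 3;  u_4 = (u_3 − 3)/11 = -3/10
Digits: (0, 0, 0, 4, 3, 3, 3).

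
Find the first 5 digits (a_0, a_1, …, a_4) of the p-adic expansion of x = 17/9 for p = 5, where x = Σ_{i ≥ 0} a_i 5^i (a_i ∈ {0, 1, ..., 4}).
(a_0, …, a_4) = (3, 2, 4, 3, 2)

v_5(17/9) = 0 (numerator and denominator both coprime to 5), so x ∈ ℤ_5^×. Compute digits iteratively via a_i = x_i mod 5, x_{i+1} = (x_i − a_i)/5, with x_0 = x:
  x_0 = 17/9;  a_0 = 3;  x_1 = (x_0 − 3)/5 = -2/9
  x_1 = -2/9;  a_1 = 2;  x_2 = (x_1 − 2)/5 = -4/9
  x_2 = -4/9;  a_2 = 4;  x_3 = (x_2 − 4)/5 = -8/9
  x_3 = -8/9;  a_3 = 3;  x_4 = (x_3 − 3)/5 = -7/9
  x_4 = -7/9;  a_4 = 2;  x_5 = (x_4 − 2)/5 = -5/9
Digits: (3, 2, 4, 3, 2).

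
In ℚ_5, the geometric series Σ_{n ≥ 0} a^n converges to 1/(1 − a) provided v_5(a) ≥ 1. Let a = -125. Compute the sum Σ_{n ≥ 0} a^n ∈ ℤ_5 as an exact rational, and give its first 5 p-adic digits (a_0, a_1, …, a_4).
Σ a^n = 1/(1 − a) = 1/126;  first 5 digits = (1, 0, 0, 4, 4)

v_5(a) = 3 ≥ 1, so the series converges in ℤ_5 to 1/(1 − a) = 1/(1 − (-125)) = 1/126. Expand this rational in ℤ_5: compute digits iteratively via d_i = x_i mod 5, x_{i+1} = (x_i − d_i)/5. The first 5 digits are (1, 0, 0, 4, 4).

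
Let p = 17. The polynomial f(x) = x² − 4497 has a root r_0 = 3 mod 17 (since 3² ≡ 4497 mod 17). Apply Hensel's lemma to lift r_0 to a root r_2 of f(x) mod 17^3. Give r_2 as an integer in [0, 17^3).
r_2 = 2485 (mod 4913)

Hensel's recurrence: r_{i+1} = r_i − f(r_i)·(f′(r_i))^{-1} mod 17^{i+2}, with f′(x) = 2x. Iterate:
  r_0 = 3 (mod 17)
  r_1 = 173 (mod 289)
  r_2 = 2485 (mod 4913)
Final: r_2 = 2485, and one checks f(r_2) ≡ 0 mod 17^3.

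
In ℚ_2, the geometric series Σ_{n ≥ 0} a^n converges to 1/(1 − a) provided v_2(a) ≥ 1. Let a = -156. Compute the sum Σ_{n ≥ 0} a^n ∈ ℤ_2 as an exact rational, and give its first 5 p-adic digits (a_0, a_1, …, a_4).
Σ a^n = 1/(1 − a) = 1/157;  first 5 digits = (1, 0, 1, 0, 1)

v_2(a) = 2 ≥ 1, so the series converges in ℤ_2 to 1/(1 − a) = 1/(1 − (-156)) = 1/157. Expand this rational in ℤ_2: compute digits iteratively via d_i = x_i mod 2, x_{i+1} = (x_i − d_i)/2. The first 5 digits are (1, 0, 1, 0, 1).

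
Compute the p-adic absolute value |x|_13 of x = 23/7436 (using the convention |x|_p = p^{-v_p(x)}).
|23/7436|_13 = 169

Step 1 — compute v_13(x) by factoring powers of 13 out of the numerator and denominator: v_13(23/7436) = -2. Step 2 — apply |x|_p = p^{-v_p(x)} = 13^{2} = 169.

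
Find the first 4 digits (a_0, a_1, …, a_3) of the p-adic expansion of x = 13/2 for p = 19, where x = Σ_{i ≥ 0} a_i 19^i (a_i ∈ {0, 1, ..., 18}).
(a_0, …, a_3) = (16, 9, 9, 9)

v_19(13/2) = 0 (numerator and denominator both coprime to 19), so x ∈ ℤ_19^×. Compute digits iteratively via a_i = x_i mod 19, x_{i+1} = (x_i − a_i)/19, with x_0 = x:
  x_0 = 13/2;  a_0 = 16;  x_1 = (x_0 − 16)/19 = -1/2
  x_1 = -1/2;  a_1 = 9;  x_2 = (x_1 − 9)/19 = -1/2
  x_2 = -1/2;  a_2 = 9;  x_3 = (x_2 − 9)/19 = -1/2
  x_3 = -1/2;  a_3 = 9;  x_4 = (x_3 − 9)/19 = -1/2
Digits: (16, 9, 9, 9).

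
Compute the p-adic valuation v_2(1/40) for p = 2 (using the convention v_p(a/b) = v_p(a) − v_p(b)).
v_2(1/40) = -3

Factor powers of 2 from the numerator and denominator of the reduced fraction: 1 = 2^0 · 1 and 40 = 2^3 · 5. Apply v_p(a/b) = v_p(a) − v_p(b): v_2(1/40) = 0 − 3 = -3.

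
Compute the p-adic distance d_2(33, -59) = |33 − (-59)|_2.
d_2(33, -59) = 1/4

Step 1 — x − y = 33 − (-59) = 92. Step 2 — v_2(92) = 2 (factor: 92 = (2^2 · 23); the sign does not affect v_p). Step 3 — |x − y|_2 = 2^{-2} = 1/4.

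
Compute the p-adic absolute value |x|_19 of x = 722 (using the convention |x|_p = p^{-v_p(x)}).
|722|_19 = 1/361

Step 1 — compute v_19(x) by factoring powers of 19 out of the numerator and denominator: v_19(722) = 2. Step 2 — apply |x|_p = p^{-v_p(x)} = 19^{-2} = 1/361.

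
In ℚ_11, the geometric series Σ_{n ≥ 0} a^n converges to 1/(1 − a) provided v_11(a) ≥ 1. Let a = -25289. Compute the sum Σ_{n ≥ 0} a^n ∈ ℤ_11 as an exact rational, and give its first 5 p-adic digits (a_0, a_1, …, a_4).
Σ a^n = 1/(1 − a) = 1/25290;  first 5 digits = (1, 0, 0, 3, 9)

v_11(a) = 3 ≥ 1, so the series converges in ℤ_11 to 1/(1 − a) = 1/(1 − (-25289)) = 1/25290. Expand this rational in ℤ_11: compute digits iteratively via d_i = x_i mod 11, x_{i+1} = (x_i − d_i)/11. The first 5 digits are (1, 0, 0, 3, 9).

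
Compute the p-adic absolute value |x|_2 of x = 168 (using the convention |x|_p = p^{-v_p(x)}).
|168|_2 = 1/8

Step 1 — compute v_2(x) by factoring powers of 2 out of the numerator and denominator: v_2(168) = 3. Step 2 — apply |x|_p = p^{-v_p(x)} = 2^{-3} = 1/8.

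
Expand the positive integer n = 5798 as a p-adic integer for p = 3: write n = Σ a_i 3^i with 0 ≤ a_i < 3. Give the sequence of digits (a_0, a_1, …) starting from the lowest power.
(a_0, a_1, …) = (2, 0, 2, 1, 2, 2, 1, 2)

Repeated division by 3 gives the digits low-to-high: 5798 = 2 + 2·3^2 + 1·3^3 + 2·3^4 + 2·3^5 + 1·3^6 + 2·3^7. Digit sequence: (2, 0, 2, 1, 2, 2, 1, 2).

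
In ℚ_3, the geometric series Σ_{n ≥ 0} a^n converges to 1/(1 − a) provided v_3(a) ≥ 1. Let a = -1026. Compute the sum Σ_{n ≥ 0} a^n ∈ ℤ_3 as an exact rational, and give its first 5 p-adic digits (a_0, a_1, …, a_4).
Σ a^n = 1/(1 − a) = 1/1027;  first 5 digits = (1, 0, 0, 1, 2)

v_3(a) = 3 ≥ 1, so the series converges in ℤ_3 to 1/(1 − a) = 1/(1 − (-1026)) = 1/1027. Expand this rational in ℤ_3: compute digits iteratively via d_i = x_i mod 3, x_{i+1} = (x_i − d_i)/3. The first 5 digits are (1, 0, 0, 1, 2).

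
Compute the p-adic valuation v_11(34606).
v_11(34606) = 3

v_11(n) is the largest exponent k such that 11^k divides n. Factor out: 34606 = 11^3 · 26. (Sign doesn't affect v_p.) So v_11(34606) = 3.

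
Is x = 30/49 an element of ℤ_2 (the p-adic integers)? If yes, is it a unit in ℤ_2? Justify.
x ∈ ℤ_2 but not a unit; v_2(x) = 1 > 0

ℤ_2 = {x ∈ ℚ_2 : v_2(x) ≥ 0} and ℤ_2^× = {x ∈ ℤ_2 : v_2(x) = 0}. Here v_2(30/49) = v_2(num) − v_2(den) = 1; compare against these criteria.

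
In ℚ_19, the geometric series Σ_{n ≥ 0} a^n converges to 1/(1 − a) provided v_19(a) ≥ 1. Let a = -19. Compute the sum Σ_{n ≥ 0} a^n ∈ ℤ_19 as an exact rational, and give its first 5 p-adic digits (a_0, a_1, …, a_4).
Σ a^n = 1/(1 − a) = 1/20;  first 5 digits = (1, 18, 0, 18, 0)

v_19(a) = 1 ≥ 1, so the series converges in ℤ_19 to 1/(1 − a) = 1/(1 − (-19)) = 1/20. Expand this rational in ℤ_19: compute digits iteratively via d_i = x_i mod 19, x_{i+1} = (x_i − d_i)/19. The first 5 digits are (1, 18, 0, 18, 0).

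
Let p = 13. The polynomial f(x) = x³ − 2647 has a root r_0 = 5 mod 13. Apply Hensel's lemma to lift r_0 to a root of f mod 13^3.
r_2 = 1812 (mod 2197)

Hensel: r_{i+1} = r_i − f(r_i)/f′(r_i) mod 13^{i+2}, where f′(x) = 3x². Iterate:
  r_0 = 5 (mod 13)
  r_1 = 122 (mod 169)
  r_2 = 1812 (mod 2197)
Final: r = 1812 with f(r) ≡ 0 mod 13^3.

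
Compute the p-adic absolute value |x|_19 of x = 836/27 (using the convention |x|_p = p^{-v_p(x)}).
|836/27|_19 = 1/19

Step 1 — compute v_19(x) by factoring powers of 19 out of the numerator and denominator: v_19(836/27) = 1. Step 2 — apply |x|_p = p^{-v_p(x)} = 19^{-1} = 1/19.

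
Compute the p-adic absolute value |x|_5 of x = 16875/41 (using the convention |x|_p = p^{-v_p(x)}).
|16875/41|_5 = 1/625

Step 1 — compute v_5(x) by factoring powers of 5 out of the numerator and denominator: v_5(16875/41) = 4. Step 2 — apply |x|_p = p^{-v_p(x)} = 5^{-4} = 1/625.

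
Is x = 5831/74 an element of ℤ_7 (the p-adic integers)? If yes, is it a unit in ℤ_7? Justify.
x ∈ ℤ_7 but not a unit; v_7(x) = 3 > 0

ℤ_7 = {x ∈ ℚ_7 : v_7(x) ≥ 0} and ℤ_7^× = {x ∈ ℤ_7 : v_7(x) = 0}. Here v_7(5831/74) = v_7(num) − v_7(den) = 3; compare against these criteria.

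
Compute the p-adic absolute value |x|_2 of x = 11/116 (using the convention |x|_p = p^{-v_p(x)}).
|11/116|_2 = 4

Step 1 — compute v_2(x) by factoring powers of 2 out of the numerator and denominator: v_2(11/116) = -2. Step 2 — apply |x|_p = p^{-v_p(x)} = 2^{2} = 4.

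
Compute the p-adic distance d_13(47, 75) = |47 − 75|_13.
d_13(47, 75) = 1

Step 1 — x − y = 47 − 75 = -28. Step 2 — v_13(-28) = 0 (factor: -28 = −(13^0 · 28); the sign does not affect v_p). Step 3 — |x − y|_13 = 13^{0} = 1.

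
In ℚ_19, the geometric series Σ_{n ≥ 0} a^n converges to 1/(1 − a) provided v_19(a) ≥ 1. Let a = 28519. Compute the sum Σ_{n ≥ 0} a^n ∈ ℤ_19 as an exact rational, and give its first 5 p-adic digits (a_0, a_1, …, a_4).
Σ a^n = 1/(1 − a) = -1/28518;  first 5 digits = (1, 0, 3, 4, 9)

v_19(a) = 2 ≥ 1, so the series converges in ℤ_19 to 1/(1 − a) = 1/(1 − 28519) = -1/28518. Expand this rational in ℤ_19: compute digits iteratively via d_i = x_i mod 19, x_{i+1} = (x_i − d_i)/19. The first 5 digits are (1, 0, 3, 4, 9).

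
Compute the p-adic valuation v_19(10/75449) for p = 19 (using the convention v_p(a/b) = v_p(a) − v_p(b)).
v_19(10/75449) = -3

Factor powers of 19 from the numerator and denominator of the reduced fraction: 10 = 19^0 · 10 and 75449 = 19^3 · 11. Apply v_p(a/b) = v_p(a) − v_p(b): v_19(10/75449) = 0 − 3 = -3.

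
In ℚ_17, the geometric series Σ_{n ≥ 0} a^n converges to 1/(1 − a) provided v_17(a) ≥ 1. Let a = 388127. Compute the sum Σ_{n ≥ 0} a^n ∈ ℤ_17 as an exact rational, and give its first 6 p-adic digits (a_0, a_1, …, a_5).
Σ a^n = 1/(1 − a) = -1/388126;  first 6 digits = (1, 0, 0, 11, 4, 0)

v_17(a) = 3 ≥ 1, so the series converges in ℤ_17 to 1/(1 − a) = 1/(1 − 388127) = -1/388126. Expand this rational in ℤ_17: compute digits iteratively via d_i = x_i mod 17, x_{i+1} = (x_i − d_i)/17. The first 6 digits are (1, 0, 0, 11, 4, 0).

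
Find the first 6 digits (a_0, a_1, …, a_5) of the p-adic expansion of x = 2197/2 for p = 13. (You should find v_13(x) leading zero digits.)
(a_0, …, a_5) = (0, 0, 0, 7, 6, 6)

v_13(2197/2) = 3, so a_0 = ... = a_2 = 0. Factor out: x = 13^3 · u with u = 1/2 a unit in ℤ_13. Expand u iteratively via a_{v+i} = u_i mod 13, u_{i+1} = (u_i − a_{v+i})/13:
  u_0 = 1/2;  a_3 = 7;  u_1 = (u_0 − 7)/13 = -1/2
  u_1 = -1/2;  a_4 = 6;  u_2 = (u_1 − 6)/13 = -1/2
  u_2 = -1/2;  a_5 = 6;  u_3 = (u_2 − 6)/13 = -1/2
Digits: (0, 0, 0, 7, 6, 6).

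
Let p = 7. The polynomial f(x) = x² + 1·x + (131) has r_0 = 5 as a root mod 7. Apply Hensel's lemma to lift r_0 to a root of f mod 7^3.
r_2 = 75 (mod 343)

Hensel: r_{i+1} = r_i − f(r_i)·(f′(r_i))^{-1} mod 7^{i+2}, f′(x) = 2x + 1. Iterate:
  r_0 = 5 (mod 7)
  r_1 = 26 (mod 49)
  r_2 = 75 (mod 343)
Final: r = 75 satisfies f(r) ≡ 0 mod 7^3.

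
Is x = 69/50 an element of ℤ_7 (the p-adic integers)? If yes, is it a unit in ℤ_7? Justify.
x ∈ ℤ_7^× (unit); v_7(x) = 0

ℤ_7 = {x ∈ ℚ_7 : v_7(x) ≥ 0} and ℤ_7^× = {x ∈ ℤ_7 : v_7(x) = 0}. Here v_7(69/50) = v_7(num) − v_7(den) = 0; compare against these criteria.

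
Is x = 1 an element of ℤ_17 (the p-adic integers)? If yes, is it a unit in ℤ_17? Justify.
x ∈ ℤ_17^× (unit); v_17(x) = 0

ℤ_17 = {x ∈ ℚ_17 : v_17(x) ≥ 0} and ℤ_17^× = {x ∈ ℤ_17 : v_17(x) = 0}. Here v_17(1) = v_17(num) − v_17(den) = 0; compare against these criteria.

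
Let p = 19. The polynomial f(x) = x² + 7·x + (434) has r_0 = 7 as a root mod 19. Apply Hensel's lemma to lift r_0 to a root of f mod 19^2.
r_1 = 102 (mod 361)

Hensel: r_{i+1} = r_i − f(r_i)·(f′(r_i))^{-1} mod 19^{i+2}, f′(x) = 2x + 7. Iterate:
  r_0 = 7 (mod 19)
  r_1 = 102 (mod 361)
Final: r = 102 satisfies f(r) ≡ 0 mod 19^2.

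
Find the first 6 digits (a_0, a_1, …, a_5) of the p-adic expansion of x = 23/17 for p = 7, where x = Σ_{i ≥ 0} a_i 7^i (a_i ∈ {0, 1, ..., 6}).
(a_0, …, a_5) = (3, 1, 6, 2, 0, 2)

v_7(23/17) = 0 (numerator and denominator both coprime to 7), so x ∈ ℤ_7^×. Compute digits iteratively via a_i = x_i mod 7, x_{i+1} = (x_i − a_i)/7, with x_0 = x:
  x_0 = 23/17;  a_0 = 3;  x_1 = (x_0 − 3)/7 = -4/17
  x_1 = -4/17;  a_1 = 1;  x_2 = (x_1 − 1)/7 = -3/17
  x_2 = -3/17;  a_2 = 6;  x_3 = (x_2 − 6)/7 = -15/17
  x_3 = -15/17;  a_3 = 2;  x_4 = (x_3 − 2)/7 = -7/17
  x_4 = -7/17;  a_4 = 0;  x_5 = (x_4 − 0)/7 = -1/17
  x_5 = -1/17;  a_5 = 2;  x_6 = (x_5 − 2)/7 = -5/17
Digits: (3, 1, 6, 2, 0, 2).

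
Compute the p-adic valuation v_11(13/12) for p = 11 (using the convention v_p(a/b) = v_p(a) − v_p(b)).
v_11(13/12) = 0

Factor powers of 11 from the numerator and denominator of the reduced fraction: 13 = 11^0 · 13 and 12 = 11^0 · 12. Apply v_p(a/b) = v_p(a) − v_p(b): v_11(13/12) = 0 − 0 = 0.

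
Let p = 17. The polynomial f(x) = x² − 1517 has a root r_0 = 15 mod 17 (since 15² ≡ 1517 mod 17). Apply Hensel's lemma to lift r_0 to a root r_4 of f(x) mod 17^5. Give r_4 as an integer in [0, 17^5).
r_4 = 712077 (mod 1419857)

Hensel's recurrence: r_{i+1} = r_i − f(r_i)·(f′(r_i))^{-1} mod 17^{i+2}, with f′(x) = 2x. Iterate:
  r_0 = 15 (mod 17)
  r_1 = 270 (mod 289)
  r_2 = 4605 (mod 4913)
  r_3 = 43909 (mod 83521)
  r_4 = 712077 (mod 1419857)
Final: r_4 = 712077, and one checks f(r_4) ≡ 0 mod 17^5.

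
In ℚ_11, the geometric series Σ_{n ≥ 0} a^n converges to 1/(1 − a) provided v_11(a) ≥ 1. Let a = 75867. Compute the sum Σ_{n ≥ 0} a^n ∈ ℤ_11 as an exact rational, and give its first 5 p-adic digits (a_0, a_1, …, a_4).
Σ a^n = 1/(1 − a) = -1/75866;  first 5 digits = (1, 0, 0, 2, 5)

v_11(a) = 3 ≥ 1, so the series converges in ℤ_11 to 1/(1 − a) = 1/(1 − 75867) = -1/75866. Expand this rational in ℤ_11: compute digits iteratively via d_i = x_i mod 11, x_{i+1} = (x_i − d_i)/11. The first 5 digits are (1, 0, 0, 2, 5).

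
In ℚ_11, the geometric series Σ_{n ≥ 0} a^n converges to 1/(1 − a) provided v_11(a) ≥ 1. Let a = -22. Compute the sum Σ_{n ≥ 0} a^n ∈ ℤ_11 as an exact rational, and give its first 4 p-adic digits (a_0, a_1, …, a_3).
Σ a^n = 1/(1 − a) = 1/23;  first 4 digits = (1, 9, 3, 3)

v_11(a) = 1 ≥ 1, so the series converges in ℤ_11 to 1/(1 − a) = 1/(1 − (-22)) = 1/23. Expand this rational in ℤ_11: compute digits iteratively via d_i = x_i mod 11, x_{i+1} = (x_i − d_i)/11. The first 4 digits are (1, 9, 3, 3).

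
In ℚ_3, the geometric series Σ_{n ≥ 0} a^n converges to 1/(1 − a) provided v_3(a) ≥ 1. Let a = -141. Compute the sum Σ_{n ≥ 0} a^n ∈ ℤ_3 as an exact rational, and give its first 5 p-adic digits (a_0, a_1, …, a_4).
Σ a^n = 1/(1 − a) = 1/142;  first 5 digits = (1, 1, 0, 0, 2)

v_3(a) = 1 ≥ 1, so the series converges in ℤ_3 to 1/(1 − a) = 1/(1 − (-141)) = 1/142. Expand this rational in ℤ_3: compute digits iteratively via d_i = x_i mod 3, x_{i+1} = (x_i − d_i)/3. The first 5 digits are (1, 1, 0, 0, 2).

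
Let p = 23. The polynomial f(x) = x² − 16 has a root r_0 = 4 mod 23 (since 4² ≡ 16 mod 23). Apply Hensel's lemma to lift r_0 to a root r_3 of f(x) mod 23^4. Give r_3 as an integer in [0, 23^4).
r_3 = 4 (mod 279841)

Hensel's recurrence: r_{i+1} = r_i − f(r_i)·(f′(r_i))^{-1} mod 23^{i+2}, with f′(x) = 2x. Iterate:
  r_0 = 4 (mod 23)
  r_1 = 4 (mod 529)
  r_2 = 4 (mod 12167)
  r_3 = 4 (mod 279841)
Final: r_3 = 4, and one checks f(r_3) ≡ 0 mod 23^4.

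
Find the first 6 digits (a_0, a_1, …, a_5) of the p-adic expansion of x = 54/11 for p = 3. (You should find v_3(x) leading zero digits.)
(a_0, …, a_5) = (0, 0, 0, 1, 0, 1)

v_3(54/11) = 3, so a_0 = ... = a_2 = 0. Factor out: x = 3^3 · u with u = 2/11 a unit in ℤ_3. Expand u iteratively via a_{v+i} = u_i mod 3, u_{i+1} = (u_i − a_{v+i})/3:
  u_0 = 2/11;  a_3 = 1;  u_1 = (u_0 − 1)/3 = -3/11
  u_1 = -3/11;  a_4 = 0;  u_2 = (u_1 − 0)/3 = -1/11
  u_2 = -1/11;  a_5 = 1;  u_3 = (u_2 − 1)/3 = -4/11
Digits: (0, 0, 0, 1, 0, 1).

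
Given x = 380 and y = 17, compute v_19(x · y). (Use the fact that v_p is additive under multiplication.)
v_19(6460) = 1

v_p(x) = 1 (factor: 380 = 19^1 · 20); v_p(y) = 0 (factor: 17 = 19^0 · 17). Additivity: v_p(xy) = v_p(x) + v_p(y) = 1 + 0 = 1. (Direct check: xy = 6460 = 19^1 · (340).)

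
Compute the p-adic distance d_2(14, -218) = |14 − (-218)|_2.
d_2(14, -218) = 1/8

Step 1 — x − y = 14 − (-218) = 232. Step 2 — v_2(232) = 3 (factor: 232 = (2^3 · 29); the sign does not affect v_p). Step 3 — |x − y|_2 = 2^{-3} = 1/8.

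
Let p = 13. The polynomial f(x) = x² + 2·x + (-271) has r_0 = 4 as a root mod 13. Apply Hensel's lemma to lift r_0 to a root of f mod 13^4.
r_3 = 27863 (mod 28561)

Hensel: r_{i+1} = r_i − f(r_i)·(f′(r_i))^{-1} mod 13^{i+2}, f′(x) = 2x + 2. Iterate:
  r_0 = 4 (mod 13)
  r_1 = 147 (mod 169)
  r_2 = 1499 (mod 2197)
  r_3 = 27863 (mod 28561)
Final: r = 27863 satisfies f(r) ≡ 0 mod 13^4.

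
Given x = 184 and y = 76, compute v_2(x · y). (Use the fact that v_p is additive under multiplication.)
v_2(13984) = 5

v_p(x) = 3 (factor: 184 = 2^3 · 23); v_p(y) = 2 (factor: 76 = 2^2 · 19). Additivity: v_p(xy) = v_p(x) + v_p(y) = 3 + 2 = 5. (Direct check: xy = 13984 = 2^5 · (437).)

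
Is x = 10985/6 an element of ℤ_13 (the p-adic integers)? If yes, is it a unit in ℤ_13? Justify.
x ∈ ℤ_13 but not a unit; v_13(x) = 3 > 0

ℤ_13 = {x ∈ ℚ_13 : v_13(x) ≥ 0} and ℤ_13^× = {x ∈ ℤ_13 : v_13(x) = 0}. Here v_13(10985/6) = v_13(num) − v_13(den) = 3; compare against these criteria.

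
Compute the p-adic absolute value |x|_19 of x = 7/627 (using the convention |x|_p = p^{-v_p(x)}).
|7/627|_19 = 19

Step 1 — compute v_19(x) by factoring powers of 19 out of the numerator and denominator: v_19(7/627) = -1. Step 2 — apply |x|_p = p^{-v_p(x)} = 19^{1} = 19.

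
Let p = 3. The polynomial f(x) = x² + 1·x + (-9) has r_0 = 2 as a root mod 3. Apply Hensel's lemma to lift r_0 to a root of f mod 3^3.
r_2 = 17 (mod 27)

Hensel: r_{i+1} = r_i − f(r_i)·(f′(r_i))^{-1} mod 3^{i+2}, f′(x) = 2x + 1. Iterate:
  r_0 = 2 (mod 3)
  r_1 = 8 (mod 9)
  r_2 = 17 (mod 27)
Final: r = 17 satisfies f(r) ≡ 0 mod 3^3.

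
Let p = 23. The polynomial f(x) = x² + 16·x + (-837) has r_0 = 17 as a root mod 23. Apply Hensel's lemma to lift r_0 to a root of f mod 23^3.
r_2 = 1144 (mod 12167)

Hensel: r_{i+1} = r_i − f(r_i)·(f′(r_i))^{-1} mod 23^{i+2}, f′(x) = 2x + 16. Iterate:
  r_0 = 17 (mod 23)
  r_1 = 86 (mod 529)
  r_2 = 1144 (mod 12167)
Final: r = 1144 satisfies f(r) ≡ 0 mod 23^3.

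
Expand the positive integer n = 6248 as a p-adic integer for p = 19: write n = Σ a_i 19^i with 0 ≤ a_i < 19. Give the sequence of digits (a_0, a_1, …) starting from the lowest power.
(a_0, a_1, …) = (16, 5, 17)

Repeated division by 19 gives the digits low-to-high: 6248 = 16 + 5·19^1 + 17·19^2. Digit sequence: (16, 5, 17).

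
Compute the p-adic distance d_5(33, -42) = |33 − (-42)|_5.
d_5(33, -42) = 1/25

Step 1 — x − y = 33 − (-42) = 75. Step 2 — v_5(75) = 2 (factor: 75 = (5^2 · 3); the sign does not affect v_p). Step 3 — |x − y|_5 = 5^{-2} = 1/25.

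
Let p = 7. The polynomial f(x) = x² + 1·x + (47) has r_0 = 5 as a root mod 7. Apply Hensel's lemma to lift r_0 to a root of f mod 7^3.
r_2 = 243 (mod 343)

Hensel: r_{i+1} = r_i − f(r_i)·(f′(r_i))^{-1} mod 7^{i+2}, f′(x) = 2x + 1. Iterate:
  r_0 = 5 (mod 7)
  r_1 = 47 (mod 49)
  r_2 = 243 (mod 343)
Final: r = 243 satisfies f(r) ≡ 0 mod 7^3.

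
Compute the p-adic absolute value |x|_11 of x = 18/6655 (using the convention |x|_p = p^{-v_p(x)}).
|18/6655|_11 = 1331

Step 1 — compute v_11(x) by factoring powers of 11 out of the numerator and denominator: v_11(18/6655) = -3. Step 2 — apply |x|_p = p^{-v_p(x)} = 11^{3} = 1331.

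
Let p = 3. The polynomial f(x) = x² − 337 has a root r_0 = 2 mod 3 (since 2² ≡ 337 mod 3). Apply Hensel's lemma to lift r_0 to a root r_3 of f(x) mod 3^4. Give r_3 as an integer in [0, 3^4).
r_3 = 65 (mod 81)

Hensel's recurrence: r_{i+1} = r_i − f(r_i)·(f′(r_i))^{-1} mod 3^{i+2}, with f′(x) = 2x. Iterate:
  r_0 = 2 (mod 3)
  r_1 = 2 (mod 9)
  r_2 = 11 (mod 27)
  r_3 = 65 (mod 81)
Final: r_3 = 65, and one checks f(r_3) ≡ 0 mod 3^4.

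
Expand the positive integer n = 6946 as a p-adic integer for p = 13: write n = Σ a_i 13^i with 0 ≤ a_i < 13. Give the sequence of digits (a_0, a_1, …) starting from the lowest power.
(a_0, a_1, …) = (4, 1, 2, 3)

Repeated division by 13 gives the digits low-to-high: 6946 = 4 + 1·13^1 + 2·13^2 + 3·13^3. Digit sequence: (4, 1, 2, 3).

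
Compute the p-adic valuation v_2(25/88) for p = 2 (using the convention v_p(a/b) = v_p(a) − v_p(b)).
v_2(25/88) = -3

Factor powers of 2 from the numerator and denominator of the reduced fraction: 25 = 2^0 · 25 and 88 = 2^3 · 11. Apply v_p(a/b) = v_p(a) − v_p(b): v_2(25/88) = 0 − 3 = -3.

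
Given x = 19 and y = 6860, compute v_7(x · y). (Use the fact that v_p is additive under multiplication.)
v_7(130340) = 3

v_p(x) = 0 (factor: 19 = 7^0 · 19); v_p(y) = 3 (factor: 6860 = 7^3 · 20). Additivity: v_p(xy) = v_p(x) + v_p(y) = 0 + 3 = 3. (Direct check: xy = 130340 = 7^3 · (380).)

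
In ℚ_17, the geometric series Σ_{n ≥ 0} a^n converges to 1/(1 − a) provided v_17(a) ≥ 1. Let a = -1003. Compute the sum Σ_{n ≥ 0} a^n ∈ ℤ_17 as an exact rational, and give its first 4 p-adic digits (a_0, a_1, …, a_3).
Σ a^n = 1/(1 − a) = 1/1004;  first 4 digits = (1, 9, 9, 15)

v_17(a) = 1 ≥ 1, so the series converges in ℤ_17 to 1/(1 − a) = 1/(1 − (-1003)) = 1/1004. Expand this rational in ℤ_17: compute digits iteratively via d_i = x_i mod 17, x_{i+1} = (x_i − d_i)/17. The first 4 digits are (1, 9, 9, 15).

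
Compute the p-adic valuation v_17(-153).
v_17(-153) = 1

v_17(n) is the largest exponent k such that 17^k divides n. Factor out: -153 = -17^1 · 9. (Sign doesn't affect v_p.) So v_17(-153) = 1.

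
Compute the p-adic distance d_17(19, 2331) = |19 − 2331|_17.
d_17(19, 2331) = 1/289

Step 1 — x − y = 19 − 2331 = -2312. Step 2 — v_17(-2312) = 2 (factor: -2312 = −(17^2 · 8); the sign does not affect v_p). Step 3 — |x − y|_17 = 17^{-2} = 1/289.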